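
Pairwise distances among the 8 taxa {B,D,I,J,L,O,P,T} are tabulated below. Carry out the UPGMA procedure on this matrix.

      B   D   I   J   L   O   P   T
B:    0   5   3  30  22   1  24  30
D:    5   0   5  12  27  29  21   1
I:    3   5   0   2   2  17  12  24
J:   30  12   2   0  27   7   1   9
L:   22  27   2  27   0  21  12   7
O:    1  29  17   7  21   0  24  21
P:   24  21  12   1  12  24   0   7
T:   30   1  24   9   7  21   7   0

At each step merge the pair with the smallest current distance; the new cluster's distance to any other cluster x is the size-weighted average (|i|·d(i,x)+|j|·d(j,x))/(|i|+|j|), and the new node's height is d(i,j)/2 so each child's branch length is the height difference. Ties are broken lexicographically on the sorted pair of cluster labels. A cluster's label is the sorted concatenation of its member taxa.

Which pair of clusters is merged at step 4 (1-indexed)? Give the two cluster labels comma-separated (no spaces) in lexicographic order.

I,L

step 1: merge (B,O) at d=1; branch lengths B→1/2, O→1/2; new cluster BO
  updated: d(BO,D)=17, d(BO,I)=10, d(BO,J)=37/2, d(BO,L)=43/2, d(BO,P)=24, d(BO,T)=51/2
step 2: merge (D,T) at d=1; branch lengths D→1/2, T→1/2; new cluster DT
  updated: d(BO,DT)=85/4, d(DT,I)=29/2, d(DT,J)=21/2, d(DT,L)=17, d(DT,P)=14
step 3: merge (J,P) at d=1; branch lengths J→1/2, P→1/2; new cluster JP
  updated: d(BO,JP)=85/4, d(DT,JP)=49/4, d(I,JP)=7, d(JP,L)=39/2
step 4: merge (I,L) at d=2; branch lengths I→1, L→1; new cluster IL
  updated: d(BO,IL)=63/4, d(DT,IL)=63/4, d(IL,JP)=53/4
step 5: merge (DT,JP) at d=49/4; branch lengths DT→45/8, JP→45/8; new cluster DJPT
  updated: d(BO,DJPT)=85/4, d(DJPT,IL)=29/2
step 6: merge (DJPT,IL) at d=29/2; branch lengths DJPT→9/8, IL→25/4; new cluster DIJLPT
  updated: d(BO,DIJLPT)=233/12
step 7: merge (BO,DIJLPT) at d=233/12; branch lengths BO→221/24, DIJLPT→59/24; new cluster BDIJLOPT
final tree: ((B:1/2,O:1/2):221/24,(((D:1/2,T:1/2):45/8,(J:1/2,P:1/2):45/8):9/8,(I:1,L:1):25/4):59/24)
total length: 847/24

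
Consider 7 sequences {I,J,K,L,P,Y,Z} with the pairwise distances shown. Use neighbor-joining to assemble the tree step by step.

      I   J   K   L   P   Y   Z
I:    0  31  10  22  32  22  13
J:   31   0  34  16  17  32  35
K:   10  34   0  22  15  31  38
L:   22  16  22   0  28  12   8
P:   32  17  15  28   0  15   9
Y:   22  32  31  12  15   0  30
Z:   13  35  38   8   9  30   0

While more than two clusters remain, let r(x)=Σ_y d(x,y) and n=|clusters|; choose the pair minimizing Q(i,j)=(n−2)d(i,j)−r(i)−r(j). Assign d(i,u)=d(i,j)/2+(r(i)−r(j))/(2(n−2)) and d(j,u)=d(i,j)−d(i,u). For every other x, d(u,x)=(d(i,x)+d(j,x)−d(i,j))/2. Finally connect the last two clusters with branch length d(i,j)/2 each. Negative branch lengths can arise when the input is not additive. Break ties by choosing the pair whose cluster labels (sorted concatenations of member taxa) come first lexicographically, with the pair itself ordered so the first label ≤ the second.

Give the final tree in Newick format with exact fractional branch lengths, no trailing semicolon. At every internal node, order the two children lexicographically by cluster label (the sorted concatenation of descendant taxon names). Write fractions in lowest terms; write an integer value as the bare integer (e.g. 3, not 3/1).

iteration 1: select I,K (d=10, Q=-230); attach at lengths (3, 7); label the merged cluster IK
  updated: d(IK,J)=55/2, d(IK,L)=17, d(IK,P)=37/2, d(IK,Y)=43/2, d(IK,Z)=41/2
iteration 2: select P,Z (d=9, Q=-154); attach at lengths (21/8, 51/8); label the merged cluster PZ
  updated: d(IK,PZ)=15, d(J,PZ)=43/2, d(L,PZ)=27/2, d(PZ,Y)=18
iteration 3: select J,L (d=16, Q=-215/2); attach at lengths (173/12, 19/12); label the merged cluster JL
  updated: d(IK,JL)=57/4, d(JL,PZ)=19/2, d(JL,Y)=14
iteration 4: select IK,PZ (d=15, Q=-253/4); attach at lengths (153/16, 87/16); label the merged cluster IKPZ
  updated: d(IKPZ,JL)=35/8, d(IKPZ,Y)=49/4
iteration 5: select IKPZ,JL (d=35/8, Q=-245/8); attach at lengths (21/16, 49/16); label the merged cluster IJKLPZ
  updated: d(IJKLPZ,Y)=175/16
iteration 6: select IJKLPZ,Y (d=175/16); attach at lengths (175/32, 175/32); label the merged cluster IJKLPYZ
final tree: ((((I:3,K:7):153/16,(P:21/8,Z:51/8):87/16):21/16,(J:173/12,L:19/12):49/16):175/32,Y:175/32)
total length: 1045/16

((((I:3,K:7):153/16,(P:21/8,Z:51/8):87/16):21/16,(J:173/12,L:19/12):49/16):175/32,Y:175/32)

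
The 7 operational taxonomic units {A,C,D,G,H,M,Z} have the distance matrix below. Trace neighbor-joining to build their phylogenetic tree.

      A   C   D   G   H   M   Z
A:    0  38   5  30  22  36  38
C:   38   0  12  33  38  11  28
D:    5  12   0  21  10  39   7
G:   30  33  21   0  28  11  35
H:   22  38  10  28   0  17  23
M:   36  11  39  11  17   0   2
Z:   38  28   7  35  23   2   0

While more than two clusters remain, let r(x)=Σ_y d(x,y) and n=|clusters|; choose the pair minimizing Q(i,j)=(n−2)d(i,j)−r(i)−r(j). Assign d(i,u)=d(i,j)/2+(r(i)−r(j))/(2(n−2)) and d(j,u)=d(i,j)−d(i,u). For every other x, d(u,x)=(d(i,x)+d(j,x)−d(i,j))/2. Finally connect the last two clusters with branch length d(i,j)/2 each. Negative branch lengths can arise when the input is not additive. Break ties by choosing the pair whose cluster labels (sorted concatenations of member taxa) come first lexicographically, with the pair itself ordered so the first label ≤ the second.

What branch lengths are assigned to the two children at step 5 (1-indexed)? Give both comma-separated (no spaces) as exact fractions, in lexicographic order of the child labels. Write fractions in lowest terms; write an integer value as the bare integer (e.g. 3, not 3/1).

iteration 1: select M,Z (d=2, Q=-239); attach at lengths (-7/10, 27/10); label the merged cluster MZ
  updated: d(A,MZ)=36, d(C,MZ)=37/2, d(D,MZ)=22, d(G,MZ)=22, d(H,MZ)=19
iteration 2: select C,MZ (d=37/2, Q=-183); attach at lengths (12, 13/2); label the merged cluster CMZ
  updated: d(A,CMZ)=111/4, d(CMZ,D)=31/4, d(CMZ,G)=73/4, d(CMZ,H)=77/4
iteration 3: select CMZ,G (d=73/4, Q=-231/2); attach at lengths (61/12, 79/6); label the merged cluster CGMZ
  updated: d(A,CGMZ)=79/4, d(CGMZ,D)=21/4, d(CGMZ,H)=29/2
iteration 4: select A,D (d=5, Q=-57); attach at lengths (73/8, -33/8); label the merged cluster AD
  updated: d(AD,CGMZ)=10, d(AD,H)=27/2
iteration 5: select AD,CGMZ (d=10, Q=-38); attach at lengths (9/2, 11/2); label the merged cluster ACDGMZ
  updated: d(ACDGMZ,H)=9
iteration 6: select ACDGMZ,H (d=9); attach at lengths (9/2, 9/2); label the merged cluster ACDGHMZ
final tree: (((A:73/8,D:-33/8):9/2,((C:12,(M:-7/10,Z:27/10):13/2):61/12,G:79/6):11/2):9/2,H:9/2)
total length: 251/4

9/2,11/2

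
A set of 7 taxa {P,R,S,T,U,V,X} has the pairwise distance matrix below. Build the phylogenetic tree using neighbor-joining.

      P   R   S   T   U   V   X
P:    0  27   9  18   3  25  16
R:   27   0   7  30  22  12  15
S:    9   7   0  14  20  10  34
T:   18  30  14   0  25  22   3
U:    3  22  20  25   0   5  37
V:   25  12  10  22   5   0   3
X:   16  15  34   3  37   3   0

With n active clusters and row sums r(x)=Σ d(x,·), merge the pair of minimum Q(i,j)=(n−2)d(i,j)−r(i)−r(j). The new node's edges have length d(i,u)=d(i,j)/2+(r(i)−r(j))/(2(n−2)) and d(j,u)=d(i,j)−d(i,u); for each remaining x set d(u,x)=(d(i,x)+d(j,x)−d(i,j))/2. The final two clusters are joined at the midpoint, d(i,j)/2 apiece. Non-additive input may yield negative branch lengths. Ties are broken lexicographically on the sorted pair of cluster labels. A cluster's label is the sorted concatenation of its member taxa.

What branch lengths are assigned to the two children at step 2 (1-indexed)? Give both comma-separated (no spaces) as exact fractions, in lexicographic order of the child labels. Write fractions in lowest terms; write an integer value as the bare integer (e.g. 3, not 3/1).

3/2,3/2

step 1: merge (T,X) at d=3, Q=-205; branch lengths T→19/10, X→11/10; new cluster TX
  updated: d(P,TX)=31/2, d(R,TX)=21, d(S,TX)=45/2, d(TX,U)=59/2, d(TX,V)=11
step 2: merge (P,U) at d=3, Q=-147; branch lengths P→3/2, U→3/2; new cluster PU
  updated: d(PU,R)=23, d(PU,S)=13, d(PU,TX)=21, d(PU,V)=27/2
step 3: merge (R,S) at d=7, Q=-189/2; branch lengths R→21/4, S→7/4; new cluster RS
  updated: d(PU,RS)=29/2, d(RS,TX)=73/4, d(RS,V)=15/2
step 4: merge (PU,RS) at d=29/2, Q=-241/4; branch lengths PU→151/16, RS→81/16; new cluster PRSU
  updated: d(PRSU,TX)=99/8, d(PRSU,V)=13/4
step 5: merge (PRSU,TX) at d=99/8, Q=-213/8; branch lengths PRSU→37/16, TX→161/16; new cluster PRSTUX
  updated: d(PRSTUX,V)=15/16
step 6: merge (PRSTUX,V) at d=15/16; branch lengths PRSTUX→15/32, V→15/32; new cluster PRSTUVX
final tree: ((((P:3/2,U:3/2):151/16,(R:21/4,S:7/4):81/16):37/16,(T:19/10,X:11/10):161/16):15/32,V:15/32)
total length: 653/16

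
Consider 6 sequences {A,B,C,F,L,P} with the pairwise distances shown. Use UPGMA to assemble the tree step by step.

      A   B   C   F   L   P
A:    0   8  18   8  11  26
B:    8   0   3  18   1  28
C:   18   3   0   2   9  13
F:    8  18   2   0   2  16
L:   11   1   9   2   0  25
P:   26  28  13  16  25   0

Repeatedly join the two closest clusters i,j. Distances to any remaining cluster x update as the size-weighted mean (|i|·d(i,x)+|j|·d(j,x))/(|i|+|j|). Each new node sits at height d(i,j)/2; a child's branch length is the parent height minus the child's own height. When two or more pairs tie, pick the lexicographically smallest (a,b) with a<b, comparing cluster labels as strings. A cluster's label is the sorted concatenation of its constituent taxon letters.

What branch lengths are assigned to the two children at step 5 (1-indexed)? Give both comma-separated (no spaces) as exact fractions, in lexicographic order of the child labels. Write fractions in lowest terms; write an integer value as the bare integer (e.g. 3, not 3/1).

207/40,54/5

1. join B+L (d=1) ⇒ BL; edges |B|=1/2, |L|=1/2
  updated: d(A,BL)=19/2, d(BL,C)=6, d(BL,F)=10, d(BL,P)=53/2
2. join C+F (d=2) ⇒ CF; edges |C|=1, |F|=1
  updated: d(A,CF)=13, d(BL,CF)=8, d(CF,P)=29/2
3. join BL+CF (d=8) ⇒ BCFL; edges |BL|=7/2, |CF|=3
  updated: d(A,BCFL)=45/4, d(BCFL,P)=41/2
4. join A+BCFL (d=45/4) ⇒ ABCFL; edges |A|=45/8, |BCFL|=13/8
  updated: d(ABCFL,P)=108/5
5. join ABCFL+P (d=108/5) ⇒ ABCFLP; edges |ABCFL|=207/40, |P|=54/5
final tree: ((A:45/8,((B:1/2,L:1/2):7/2,(C:1,F:1):3):13/8):207/40,P:54/5)
total length: 1309/40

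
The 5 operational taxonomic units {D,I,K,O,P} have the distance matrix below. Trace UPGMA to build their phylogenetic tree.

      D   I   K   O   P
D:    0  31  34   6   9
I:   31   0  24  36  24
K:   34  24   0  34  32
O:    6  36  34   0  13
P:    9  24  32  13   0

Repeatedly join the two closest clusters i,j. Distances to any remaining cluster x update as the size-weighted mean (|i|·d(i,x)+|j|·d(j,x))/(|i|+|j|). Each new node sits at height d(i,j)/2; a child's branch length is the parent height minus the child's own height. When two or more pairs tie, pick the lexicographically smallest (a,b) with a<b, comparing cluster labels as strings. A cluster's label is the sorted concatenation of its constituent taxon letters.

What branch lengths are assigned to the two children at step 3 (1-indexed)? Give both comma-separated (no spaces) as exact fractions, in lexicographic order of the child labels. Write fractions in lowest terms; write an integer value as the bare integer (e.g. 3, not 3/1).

12,12

step 1: merge (D,O) at d=6; branch lengths D→3, O→3; new cluster DO
  updated: d(DO,I)=67/2, d(DO,K)=34, d(DO,P)=11
step 2: merge (DO,P) at d=11; branch lengths DO→5/2, P→11/2; new cluster DOP
  updated: d(DOP,I)=91/3, d(DOP,K)=100/3
step 3: merge (I,K) at d=24; branch lengths I→12, K→12; new cluster IK
  updated: d(DOP,IK)=191/6
step 4: merge (DOP,IK) at d=191/6; branch lengths DOP→125/12, IK→47/12; new cluster DIKOP
final tree: (((D:3,O:3):5/2,P:11/2):125/12,(I:12,K:12):47/12)
total length: 157/3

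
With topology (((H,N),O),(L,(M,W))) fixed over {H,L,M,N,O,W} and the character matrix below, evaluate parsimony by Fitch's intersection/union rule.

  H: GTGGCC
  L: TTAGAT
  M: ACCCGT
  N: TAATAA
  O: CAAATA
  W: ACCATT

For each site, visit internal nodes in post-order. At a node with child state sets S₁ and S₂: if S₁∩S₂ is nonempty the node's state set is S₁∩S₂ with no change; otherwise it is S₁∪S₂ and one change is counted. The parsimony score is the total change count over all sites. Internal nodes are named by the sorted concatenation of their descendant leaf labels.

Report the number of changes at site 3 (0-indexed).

4

HN@0: {G} ∪ {T} = {G,T} (union, +1)
HNO@0: {G,T} ∪ {C} = {C,G,T} (union, +1)
MW@0: {A} ∩ {A} = {A} (intersection, +0)
LMW@0: {T} ∪ {A} = {A,T} (union, +1)
HLMNOW@0: {C,G,T} ∩ {A,T} = {T} (intersection, +0)
HN@1: {T} ∪ {A} = {A,T} (union, +1)
HNO@1: {A,T} ∩ {A} = {A} (intersection, +0)
MW@1: {C} ∩ {C} = {C} (intersection, +0)
LMW@1: {T} ∪ {C} = {C,T} (union, +1)
HLMNOW@1: {A} ∪ {C,T} = {A,C,T} (union, +1)
HN@2: {G} ∪ {A} = {A,G} (union, +1)
HNO@2: {A,G} ∩ {A} = {A} (intersection, +0)
MW@2: {C} ∩ {C} = {C} (intersection, +0)
LMW@2: {A} ∪ {C} = {A,C} (union, +1)
HLMNOW@2: {A} ∩ {A,C} = {A} (intersection, +0)
HN@3: {G} ∪ {T} = {G,T} (union, +1)
HNO@3: {G,T} ∪ {A} = {A,G,T} (union, +1)
MW@3: {C} ∪ {A} = {A,C} (union, +1)
LMW@3: {G} ∪ {A,C} = {A,C,G} (union, +1)
HLMNOW@3: {A,G,T} ∩ {A,C,G} = {A,G} (intersection, +0)
HN@4: {C} ∪ {A} = {A,C} (union, +1)
HNO@4: {A,C} ∪ {T} = {A,C,T} (union, +1)
MW@4: {G} ∪ {T} = {G,T} (union, +1)
LMW@4: {A} ∪ {G,T} = {A,G,T} (union, +1)
HLMNOW@4: {A,C,T} ∩ {A,G,T} = {A,T} (intersection, +0)
HN@5: {C} ∪ {A} = {A,C} (union, +1)
HNO@5: {A,C} ∩ {A} = {A} (intersection, +0)
MW@5: {T} ∩ {T} = {T} (intersection, +0)
LMW@5: {T} ∩ {T} = {T} (intersection, +0)
HLMNOW@5: {A} ∪ {T} = {A,T} (union, +1)
per-site changes: [3, 3, 2, 4, 4, 2]; total = 18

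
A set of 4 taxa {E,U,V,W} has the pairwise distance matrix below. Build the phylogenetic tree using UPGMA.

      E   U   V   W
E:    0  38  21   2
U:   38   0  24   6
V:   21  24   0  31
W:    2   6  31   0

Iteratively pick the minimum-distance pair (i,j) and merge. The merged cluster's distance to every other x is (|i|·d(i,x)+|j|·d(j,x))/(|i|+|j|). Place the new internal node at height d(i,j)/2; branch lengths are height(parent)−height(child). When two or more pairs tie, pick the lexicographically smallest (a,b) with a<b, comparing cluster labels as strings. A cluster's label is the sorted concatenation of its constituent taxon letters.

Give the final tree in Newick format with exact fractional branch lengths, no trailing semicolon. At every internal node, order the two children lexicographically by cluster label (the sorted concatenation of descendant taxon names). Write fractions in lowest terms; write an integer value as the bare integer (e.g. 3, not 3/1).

step 1: merge (E,W) at d=2; branch lengths E→1, W→1; new cluster EW
  updated: d(EW,U)=22, d(EW,V)=26
step 2: merge (EW,U) at d=22; branch lengths EW→10, U→11; new cluster EUW
  updated: d(EUW,V)=76/3
step 3: merge (EUW,V) at d=76/3; branch lengths EUW→5/3, V→38/3; new cluster EUVW
final tree: (((E:1,W:1):10,U:11):5/3,V:38/3)
total length: 112/3

(((E:1,W:1):10,U:11):5/3,V:38/3)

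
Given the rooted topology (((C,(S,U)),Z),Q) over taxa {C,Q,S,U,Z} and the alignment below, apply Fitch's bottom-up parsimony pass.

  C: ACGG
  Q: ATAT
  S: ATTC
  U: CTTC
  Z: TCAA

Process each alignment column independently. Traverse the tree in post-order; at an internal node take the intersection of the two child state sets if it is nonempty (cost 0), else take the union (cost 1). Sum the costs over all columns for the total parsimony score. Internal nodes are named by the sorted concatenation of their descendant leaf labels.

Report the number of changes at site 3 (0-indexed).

3

[col 0] SU: children S:{A}, U:{C} ∪→ {A,C}; cost 1
[col 0] CSU: children C:{A}, SU:{A,C} ∩→ {A}; cost 0
[col 0] CSUZ: children CSU:{A}, Z:{T} ∪→ {A,T}; cost 1
[col 0] CQSUZ: children CSUZ:{A,T}, Q:{A} ∩→ {A}; cost 0
[col 1] SU: children S:{T}, U:{T} ∩→ {T}; cost 0
[col 1] CSU: children C:{C}, SU:{T} ∪→ {C,T}; cost 1
[col 1] CSUZ: children CSU:{C,T}, Z:{C} ∩→ {C}; cost 0
[col 1] CQSUZ: children CSUZ:{C}, Q:{T} ∪→ {C,T}; cost 1
[col 2] SU: children S:{T}, U:{T} ∩→ {T}; cost 0
[col 2] CSU: children C:{G}, SU:{T} ∪→ {G,T}; cost 1
[col 2] CSUZ: children CSU:{G,T}, Z:{A} ∪→ {A,G,T}; cost 1
[col 2] CQSUZ: children CSUZ:{A,G,T}, Q:{A} ∩→ {A}; cost 0
[col 3] SU: children S:{C}, U:{C} ∩→ {C}; cost 0
[col 3] CSU: children C:{G}, SU:{C} ∪→ {C,G}; cost 1
[col 3] CSUZ: children CSU:{C,G}, Z:{A} ∪→ {A,C,G}; cost 1
[col 3] CQSUZ: children CSUZ:{A,C,G}, Q:{T} ∪→ {A,C,G,T}; cost 1
per-site changes: [2, 2, 2, 3]; total = 9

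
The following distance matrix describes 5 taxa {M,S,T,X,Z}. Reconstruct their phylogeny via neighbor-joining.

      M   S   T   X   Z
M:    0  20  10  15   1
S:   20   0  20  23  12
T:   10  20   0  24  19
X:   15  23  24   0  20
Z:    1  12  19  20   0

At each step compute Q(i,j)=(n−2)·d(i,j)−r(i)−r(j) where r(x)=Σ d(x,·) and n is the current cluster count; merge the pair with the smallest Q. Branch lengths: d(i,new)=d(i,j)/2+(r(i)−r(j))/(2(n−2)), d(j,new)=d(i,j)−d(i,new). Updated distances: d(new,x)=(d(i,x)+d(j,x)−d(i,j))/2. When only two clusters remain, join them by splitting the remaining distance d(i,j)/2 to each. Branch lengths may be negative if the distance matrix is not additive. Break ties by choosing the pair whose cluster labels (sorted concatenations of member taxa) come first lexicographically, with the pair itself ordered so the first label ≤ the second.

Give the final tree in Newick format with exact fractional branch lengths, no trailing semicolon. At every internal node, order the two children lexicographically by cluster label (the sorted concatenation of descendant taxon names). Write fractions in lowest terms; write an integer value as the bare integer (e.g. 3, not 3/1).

iteration 1: select M,Z (d=1, Q=-95); attach at lengths (-1/2, 3/2); label the merged cluster MZ
  updated: d(MZ,S)=31/2, d(MZ,T)=14, d(MZ,X)=17
iteration 2: select MZ,T (d=14, Q=-153/2); attach at lengths (33/8, 79/8); label the merged cluster MTZ
  updated: d(MTZ,S)=43/4, d(MTZ,X)=27/2
iteration 3: select MTZ,S (d=43/4, Q=-189/4); attach at lengths (5/8, 81/8); label the merged cluster MSTZ
  updated: d(MSTZ,X)=103/8
iteration 4: select MSTZ,X (d=103/8); attach at lengths (103/16, 103/16); label the merged cluster MSTXZ
final tree: ((((M:-1/2,Z:3/2):33/8,T:79/8):5/8,S:81/8):103/16,X:103/16)
total length: 309/8

((((M:-1/2,Z:3/2):33/8,T:79/8):5/8,S:81/8):103/16,X:103/16)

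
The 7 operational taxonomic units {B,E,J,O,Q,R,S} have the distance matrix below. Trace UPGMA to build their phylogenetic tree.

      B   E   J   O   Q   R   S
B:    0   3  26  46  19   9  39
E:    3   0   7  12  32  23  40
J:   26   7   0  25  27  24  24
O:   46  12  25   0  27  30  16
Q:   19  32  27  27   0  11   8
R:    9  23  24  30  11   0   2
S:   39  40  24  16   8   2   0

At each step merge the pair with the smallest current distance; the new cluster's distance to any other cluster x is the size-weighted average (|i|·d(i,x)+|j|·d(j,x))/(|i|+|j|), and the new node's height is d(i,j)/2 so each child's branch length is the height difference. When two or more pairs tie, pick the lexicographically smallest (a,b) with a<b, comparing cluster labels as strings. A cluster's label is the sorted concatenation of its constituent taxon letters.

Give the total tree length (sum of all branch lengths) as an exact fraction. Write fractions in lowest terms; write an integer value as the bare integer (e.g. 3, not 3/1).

163/3

step 1: merge (R,S) at d=2; branch lengths R→1, S→1; new cluster RS
  updated: d(B,RS)=24, d(E,RS)=63/2, d(J,RS)=24, d(O,RS)=23, d(Q,RS)=19/2
step 2: merge (B,E) at d=3; branch lengths B→3/2, E→3/2; new cluster BE
  updated: d(BE,J)=33/2, d(BE,O)=29, d(BE,Q)=51/2, d(BE,RS)=111/4
step 3: merge (Q,RS) at d=19/2; branch lengths Q→19/4, RS→15/4; new cluster QRS
  updated: d(BE,QRS)=27, d(J,QRS)=25, d(O,QRS)=73/3
step 4: merge (BE,J) at d=33/2; branch lengths BE→27/4, J→33/4; new cluster BEJ
  updated: d(BEJ,O)=83/3, d(BEJ,QRS)=79/3
step 5: merge (O,QRS) at d=73/3; branch lengths O→73/6, QRS→89/12; new cluster OQRS
  updated: d(BEJ,OQRS)=80/3
step 6: merge (BEJ,OQRS) at d=80/3; branch lengths BEJ→61/12, OQRS→7/6; new cluster BEJOQRS
final tree: (((B:3/2,E:3/2):27/4,J:33/4):61/12,(O:73/6,(Q:19/4,(R:1,S:1):15/4):89/12):7/6)
total length: 163/3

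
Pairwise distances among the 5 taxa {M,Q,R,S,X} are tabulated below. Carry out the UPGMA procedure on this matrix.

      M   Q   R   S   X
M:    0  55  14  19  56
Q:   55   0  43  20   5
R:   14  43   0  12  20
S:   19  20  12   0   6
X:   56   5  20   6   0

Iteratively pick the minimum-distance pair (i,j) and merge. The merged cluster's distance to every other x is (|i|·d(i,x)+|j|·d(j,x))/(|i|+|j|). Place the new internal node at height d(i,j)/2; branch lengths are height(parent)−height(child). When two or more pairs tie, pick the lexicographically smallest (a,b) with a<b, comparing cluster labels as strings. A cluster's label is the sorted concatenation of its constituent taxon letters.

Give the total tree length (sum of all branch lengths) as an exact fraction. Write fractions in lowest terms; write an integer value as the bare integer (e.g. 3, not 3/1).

iteration 1: select Q,X (d=5); attach at lengths (5/2, 5/2); label the merged cluster QX
  updated: d(M,QX)=111/2, d(QX,R)=63/2, d(QX,S)=13
iteration 2: select R,S (d=12); attach at lengths (6, 6); label the merged cluster RS
  updated: d(M,RS)=33/2, d(QX,RS)=89/4
iteration 3: select M,RS (d=33/2); attach at lengths (33/4, 9/4); label the merged cluster MRS
  updated: d(MRS,QX)=100/3
iteration 4: select MRS,QX (d=100/3); attach at lengths (101/12, 85/6); label the merged cluster MQRSX
final tree: ((M:33/4,(R:6,S:6):9/4):101/12,(Q:5/2,X:5/2):85/6)
total length: 601/12

601/12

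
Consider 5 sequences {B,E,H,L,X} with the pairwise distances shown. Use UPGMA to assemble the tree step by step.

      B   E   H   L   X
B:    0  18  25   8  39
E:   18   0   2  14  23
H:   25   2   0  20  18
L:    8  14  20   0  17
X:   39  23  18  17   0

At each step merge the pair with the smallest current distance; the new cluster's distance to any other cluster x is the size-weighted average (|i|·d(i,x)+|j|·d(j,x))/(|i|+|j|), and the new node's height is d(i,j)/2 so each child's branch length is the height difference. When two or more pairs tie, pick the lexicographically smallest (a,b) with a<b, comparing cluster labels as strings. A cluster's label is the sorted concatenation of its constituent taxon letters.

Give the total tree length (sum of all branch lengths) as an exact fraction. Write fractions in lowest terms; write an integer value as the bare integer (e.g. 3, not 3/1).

311/8

iteration 1: select E,H (d=2); attach at lengths (1, 1); label the merged cluster EH
  updated: d(B,EH)=43/2, d(EH,L)=17, d(EH,X)=41/2
iteration 2: select B,L (d=8); attach at lengths (4, 4); label the merged cluster BL
  updated: d(BL,EH)=77/4, d(BL,X)=28
iteration 3: select BL,EH (d=77/4); attach at lengths (45/8, 69/8); label the merged cluster BEHL
  updated: d(BEHL,X)=97/4
iteration 4: select BEHL,X (d=97/4); attach at lengths (5/2, 97/8); label the merged cluster BEHLX
final tree: (((B:4,L:4):45/8,(E:1,H:1):69/8):5/2,X:97/8)
total length: 311/8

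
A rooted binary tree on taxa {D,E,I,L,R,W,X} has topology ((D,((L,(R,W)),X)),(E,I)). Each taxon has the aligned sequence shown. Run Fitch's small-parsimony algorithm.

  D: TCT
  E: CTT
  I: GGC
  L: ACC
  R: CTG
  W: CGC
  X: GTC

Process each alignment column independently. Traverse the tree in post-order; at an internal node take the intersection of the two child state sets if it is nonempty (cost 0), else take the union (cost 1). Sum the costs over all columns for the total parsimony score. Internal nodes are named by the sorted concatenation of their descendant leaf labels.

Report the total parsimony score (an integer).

11

site 0, node RW: R={C} ∩ W={C} → {C} (+0)
site 0, node LRW: L={A} ∪ RW={C} → {A,C} (+1)
site 0, node LRWX: LRW={A,C} ∪ X={G} → {A,C,G} (+1)
site 0, node DLRWX: D={T} ∪ LRWX={A,C,G} → {A,C,G,T} (+1)
site 0, node EI: E={C} ∪ I={G} → {C,G} (+1)
site 0, node DEILRWX: DLRWX={A,C,G,T} ∩ EI={C,G} → {C,G} (+0)
site 1, node RW: R={T} ∪ W={G} → {G,T} (+1)
site 1, node LRW: L={C} ∪ RW={G,T} → {C,G,T} (+1)
site 1, node LRWX: LRW={C,G,T} ∩ X={T} → {T} (+0)
site 1, node DLRWX: D={C} ∪ LRWX={T} → {C,T} (+1)
site 1, node EI: E={T} ∪ I={G} → {G,T} (+1)
site 1, node DEILRWX: DLRWX={C,T} ∩ EI={G,T} → {T} (+0)
site 2, node RW: R={G} ∪ W={C} → {C,G} (+1)
site 2, node LRW: L={C} ∩ RW={C,G} → {C} (+0)
site 2, node LRWX: LRW={C} ∩ X={C} → {C} (+0)
site 2, node DLRWX: D={T} ∪ LRWX={C} → {C,T} (+1)
site 2, node EI: E={T} ∪ I={C} → {C,T} (+1)
site 2, node DEILRWX: DLRWX={C,T} ∩ EI={C,T} → {C,T} (+0)
per-site changes: [4, 4, 3]; total = 11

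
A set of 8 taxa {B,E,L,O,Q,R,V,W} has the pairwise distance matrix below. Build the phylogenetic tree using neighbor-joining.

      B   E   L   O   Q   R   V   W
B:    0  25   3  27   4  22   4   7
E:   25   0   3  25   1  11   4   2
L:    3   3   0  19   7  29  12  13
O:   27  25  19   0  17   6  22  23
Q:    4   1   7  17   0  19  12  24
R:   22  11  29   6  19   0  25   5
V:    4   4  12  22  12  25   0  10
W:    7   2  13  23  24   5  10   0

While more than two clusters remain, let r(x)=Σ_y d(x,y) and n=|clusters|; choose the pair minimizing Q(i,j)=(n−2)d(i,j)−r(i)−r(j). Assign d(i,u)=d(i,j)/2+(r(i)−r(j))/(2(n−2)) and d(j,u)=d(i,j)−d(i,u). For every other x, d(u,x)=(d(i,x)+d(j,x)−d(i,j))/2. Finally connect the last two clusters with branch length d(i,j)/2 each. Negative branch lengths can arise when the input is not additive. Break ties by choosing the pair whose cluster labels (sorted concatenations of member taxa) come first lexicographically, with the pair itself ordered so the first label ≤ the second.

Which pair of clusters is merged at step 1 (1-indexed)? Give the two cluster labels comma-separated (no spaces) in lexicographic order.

1. join O+R (d=6, Q=-220) ⇒ OR; edges |O|=29/6, |R|=7/6
  updated: d(B,OR)=43/2, d(E,OR)=15, d(L,OR)=21, d(OR,Q)=15, d(OR,V)=41/2, d(OR,W)=11
2. join OR+W (d=11, Q=-116) ⇒ ORW; edges |OR|=46/5, |W|=9/5
  updated: d(B,ORW)=35/4, d(E,ORW)=3, d(L,ORW)=23/2, d(ORW,Q)=14, d(ORW,V)=39/4
3. join E+ORW (d=3, Q=-71) ⇒ EORW; edges |E|=1/8, |ORW|=23/8
  updated: d(B,EORW)=123/8, d(EORW,L)=23/4, d(EORW,Q)=6, d(EORW,V)=43/8
4. join EORW+V (d=43/8, Q=-199/4) ⇒ EORVW; edges |EORW|=61/24, |V|=17/6
  updated: d(B,EORVW)=7, d(EORVW,L)=99/16, d(EORVW,Q)=101/16
5. join B+L (d=3, Q=-387/16) ⇒ BL; edges |B|=61/64, |L|=131/64
  updated: d(BL,EORVW)=163/32, d(BL,Q)=4
6. join BL+EORVW (d=163/32, Q=-493/32) ⇒ BELORVW; edges |BL|=89/64, |EORVW|=237/64
  updated: d(BELORVW,Q)=167/64
7. join BELORVW+Q (d=167/64) ⇒ BELOQRVW; edges |BELORVW|=167/128, |Q|=167/128
final tree: (((B:61/64,L:131/64):89/64,((E:1/8,((O:29/6,R:7/6):46/5,W:9/5):23/8):61/24,V:17/6):237/64):167/128,Q:167/128)
total length: 2309/64

O,R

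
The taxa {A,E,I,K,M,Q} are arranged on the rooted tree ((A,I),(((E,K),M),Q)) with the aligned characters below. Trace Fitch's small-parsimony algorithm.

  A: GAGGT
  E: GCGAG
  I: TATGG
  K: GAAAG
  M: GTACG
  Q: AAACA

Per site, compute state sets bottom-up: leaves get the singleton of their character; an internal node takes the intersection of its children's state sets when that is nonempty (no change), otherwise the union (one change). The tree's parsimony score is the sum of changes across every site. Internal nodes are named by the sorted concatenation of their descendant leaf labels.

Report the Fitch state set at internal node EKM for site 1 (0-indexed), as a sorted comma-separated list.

AI@0: {G} ∪ {T} = {G,T} (union, +1)
EK@0: {G} ∩ {G} = {G} (intersection, +0)
EKM@0: {G} ∩ {G} = {G} (intersection, +0)
EKMQ@0: {G} ∪ {A} = {A,G} (union, +1)
AEIKMQ@0: {G,T} ∩ {A,G} = {G} (intersection, +0)
AI@1: {A} ∩ {A} = {A} (intersection, +0)
EK@1: {C} ∪ {A} = {A,C} (union, +1)
EKM@1: {A,C} ∪ {T} = {A,C,T} (union, +1)
EKMQ@1: {A,C,T} ∩ {A} = {A} (intersection, +0)
AEIKMQ@1: {A} ∩ {A} = {A} (intersection, +0)
AI@2: {G} ∪ {T} = {G,T} (union, +1)
EK@2: {G} ∪ {A} = {A,G} (union, +1)
EKM@2: {A,G} ∩ {A} = {A} (intersection, +0)
EKMQ@2: {A} ∩ {A} = {A} (intersection, +0)
AEIKMQ@2: {G,T} ∪ {A} = {A,G,T} (union, +1)
AI@3: {G} ∩ {G} = {G} (intersection, +0)
EK@3: {A} ∩ {A} = {A} (intersection, +0)
EKM@3: {A} ∪ {C} = {A,C} (union, +1)
EKMQ@3: {A,C} ∩ {C} = {C} (intersection, +0)
AEIKMQ@3: {G} ∪ {C} = {C,G} (union, +1)
AI@4: {T} ∪ {G} = {G,T} (union, +1)
EK@4: {G} ∩ {G} = {G} (intersection, +0)
EKM@4: {G} ∩ {G} = {G} (intersection, +0)
EKMQ@4: {G} ∪ {A} = {A,G} (union, +1)
AEIKMQ@4: {G,T} ∩ {A,G} = {G} (intersection, +0)
per-site changes: [2, 2, 3, 2, 2]; total = 11

A,C,T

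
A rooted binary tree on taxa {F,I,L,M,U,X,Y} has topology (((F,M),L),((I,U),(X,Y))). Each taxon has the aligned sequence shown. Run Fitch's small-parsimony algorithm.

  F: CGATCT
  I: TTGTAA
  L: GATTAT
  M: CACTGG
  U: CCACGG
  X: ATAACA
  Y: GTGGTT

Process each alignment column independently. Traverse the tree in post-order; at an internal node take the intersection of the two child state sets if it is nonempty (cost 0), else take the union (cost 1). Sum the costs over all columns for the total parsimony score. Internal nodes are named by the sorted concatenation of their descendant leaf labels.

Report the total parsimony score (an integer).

FM@0: {C} ∩ {C} = {C} (intersection, +0)
FLM@0: {C} ∪ {G} = {C,G} (union, +1)
IU@0: {T} ∪ {C} = {C,T} (union, +1)
XY@0: {A} ∪ {G} = {A,G} (union, +1)
IUXY@0: {C,T} ∪ {A,G} = {A,C,G,T} (union, +1)
FILMUXY@0: {C,G} ∩ {A,C,G,T} = {C,G} (intersection, +0)
FM@1: {G} ∪ {A} = {A,G} (union, +1)
FLM@1: {A,G} ∩ {A} = {A} (intersection, +0)
IU@1: {T} ∪ {C} = {C,T} (union, +1)
XY@1: {T} ∩ {T} = {T} (intersection, +0)
IUXY@1: {C,T} ∩ {T} = {T} (intersection, +0)
FILMUXY@1: {A} ∪ {T} = {A,T} (union, +1)
FM@2: {A} ∪ {C} = {A,C} (union, +1)
FLM@2: {A,C} ∪ {T} = {A,C,T} (union, +1)
IU@2: {G} ∪ {A} = {A,G} (union, +1)
XY@2: {A} ∪ {G} = {A,G} (union, +1)
IUXY@2: {A,G} ∩ {A,G} = {A,G} (intersection, +0)
FILMUXY@2: {A,C,T} ∩ {A,G} = {A} (intersection, +0)
FM@3: {T} ∩ {T} = {T} (intersection, +0)
FLM@3: {T} ∩ {T} = {T} (intersection, +0)
IU@3: {T} ∪ {C} = {C,T} (union, +1)
XY@3: {A} ∪ {G} = {A,G} (union, +1)
IUXY@3: {C,T} ∪ {A,G} = {A,C,G,T} (union, +1)
FILMUXY@3: {T} ∩ {A,C,G,T} = {T} (intersection, +0)
FM@4: {C} ∪ {G} = {C,G} (union, +1)
FLM@4: {C,G} ∪ {A} = {A,C,G} (union, +1)
IU@4: {A} ∪ {G} = {A,G} (union, +1)
XY@4: {C} ∪ {T} = {C,T} (union, +1)
IUXY@4: {A,G} ∪ {C,T} = {A,C,G,T} (union, +1)
FILMUXY@4: {A,C,G} ∩ {A,C,G,T} = {A,C,G} (intersection, +0)
FM@5: {T} ∪ {G} = {G,T} (union, +1)
FLM@5: {G,T} ∩ {T} = {T} (intersection, +0)
IU@5: {A} ∪ {G} = {A,G} (union, +1)
XY@5: {A} ∪ {T} = {A,T} (union, +1)
IUXY@5: {A,G} ∩ {A,T} = {A} (intersection, +0)
FILMUXY@5: {T} ∪ {A} = {A,T} (union, +1)
per-site changes: [4, 3, 4, 3, 5, 4]; total = 23

23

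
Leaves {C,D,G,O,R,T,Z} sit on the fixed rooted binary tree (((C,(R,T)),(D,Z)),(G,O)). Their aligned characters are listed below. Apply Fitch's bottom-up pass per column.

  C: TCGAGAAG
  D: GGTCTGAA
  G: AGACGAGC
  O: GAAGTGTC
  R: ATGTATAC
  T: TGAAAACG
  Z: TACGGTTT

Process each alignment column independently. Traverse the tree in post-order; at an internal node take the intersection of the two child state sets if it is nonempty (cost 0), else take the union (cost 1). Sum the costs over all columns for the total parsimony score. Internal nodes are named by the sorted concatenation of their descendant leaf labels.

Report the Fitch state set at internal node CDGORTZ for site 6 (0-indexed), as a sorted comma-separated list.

A,G,T

[col 0] RT: children R:{A}, T:{T} ∪→ {A,T}; cost 1
[col 0] CRT: children C:{T}, RT:{A,T} ∩→ {T}; cost 0
[col 0] DZ: children D:{G}, Z:{T} ∪→ {G,T}; cost 1
[col 0] CDRTZ: children CRT:{T}, DZ:{G,T} ∩→ {T}; cost 0
[col 0] GO: children G:{A}, O:{G} ∪→ {A,G}; cost 1
[col 0] CDGORTZ: children CDRTZ:{T}, GO:{A,G} ∪→ {A,G,T}; cost 1
[col 1] RT: children R:{T}, T:{G} ∪→ {G,T}; cost 1
[col 1] CRT: children C:{C}, RT:{G,T} ∪→ {C,G,T}; cost 1
[col 1] DZ: children D:{G}, Z:{A} ∪→ {A,G}; cost 1
[col 1] CDRTZ: children CRT:{C,G,T}, DZ:{A,G} ∩→ {G}; cost 0
[col 1] GO: children G:{G}, O:{A} ∪→ {A,G}; cost 1
[col 1] CDGORTZ: children CDRTZ:{G}, GO:{A,G} ∩→ {G}; cost 0
[col 2] RT: children R:{G}, T:{A} ∪→ {A,G}; cost 1
[col 2] CRT: children C:{G}, RT:{A,G} ∩→ {G}; cost 0
[col 2] DZ: children D:{T}, Z:{C} ∪→ {C,T}; cost 1
[col 2] CDRTZ: children CRT:{G}, DZ:{C,T} ∪→ {C,G,T}; cost 1
[col 2] GO: children G:{A}, O:{A} ∩→ {A}; cost 0
[col 2] CDGORTZ: children CDRTZ:{C,G,T}, GO:{A} ∪→ {A,C,G,T}; cost 1
[col 3] RT: children R:{T}, T:{A} ∪→ {A,T}; cost 1
[col 3] CRT: children C:{A}, RT:{A,T} ∩→ {A}; cost 0
[col 3] DZ: children D:{C}, Z:{G} ∪→ {C,G}; cost 1
[col 3] CDRTZ: children CRT:{A}, DZ:{C,G} ∪→ {A,C,G}; cost 1
[col 3] GO: children G:{C}, O:{G} ∪→ {C,G}; cost 1
[col 3] CDGORTZ: children CDRTZ:{A,C,G}, GO:{C,G} ∩→ {C,G}; cost 0
[col 4] RT: children R:{A}, T:{A} ∩→ {A}; cost 0
[col 4] CRT: children C:{G}, RT:{A} ∪→ {A,G}; cost 1
[col 4] DZ: children D:{T}, Z:{G} ∪→ {G,T}; cost 1
[col 4] CDRTZ: children CRT:{A,G}, DZ:{G,T} ∩→ {G}; cost 0
[col 4] GO: children G:{G}, O:{T} ∪→ {G,T}; cost 1
[col 4] CDGORTZ: children CDRTZ:{G}, GO:{G,T} ∩→ {G}; cost 0
[col 5] RT: children R:{T}, T:{A} ∪→ {A,T}; cost 1
[col 5] CRT: children C:{A}, RT:{A,T} ∩→ {A}; cost 0
[col 5] DZ: children D:{G}, Z:{T} ∪→ {G,T}; cost 1
[col 5] CDRTZ: children CRT:{A}, DZ:{G,T} ∪→ {A,G,T}; cost 1
[col 5] GO: children G:{A}, O:{G} ∪→ {A,G}; cost 1
[col 5] CDGORTZ: children CDRTZ:{A,G,T}, GO:{A,G} ∩→ {A,G}; cost 0
[col 6] RT: children R:{A}, T:{C} ∪→ {A,C}; cost 1
[col 6] CRT: children C:{A}, RT:{A,C} ∩→ {A}; cost 0
[col 6] DZ: children D:{A}, Z:{T} ∪→ {A,T}; cost 1
[col 6] CDRTZ: children CRT:{A}, DZ:{A,T} ∩→ {A}; cost 0
[col 6] GO: children G:{G}, O:{T} ∪→ {G,T}; cost 1
[col 6] CDGORTZ: children CDRTZ:{A}, GO:{G,T} ∪→ {A,G,T}; cost 1
[col 7] RT: children R:{C}, T:{G} ∪→ {C,G}; cost 1
[col 7] CRT: children C:{G}, RT:{C,G} ∩→ {G}; cost 0
[col 7] DZ: children D:{A}, Z:{T} ∪→ {A,T}; cost 1
[col 7] CDRTZ: children CRT:{G}, DZ:{A,T} ∪→ {A,G,T}; cost 1
[col 7] GO: children G:{C}, O:{C} ∩→ {C}; cost 0
[col 7] CDGORTZ: children CDRTZ:{A,G,T}, GO:{C} ∪→ {A,C,G,T}; cost 1
per-site changes: [4, 4, 4, 4, 3, 4, 4, 4]; total = 31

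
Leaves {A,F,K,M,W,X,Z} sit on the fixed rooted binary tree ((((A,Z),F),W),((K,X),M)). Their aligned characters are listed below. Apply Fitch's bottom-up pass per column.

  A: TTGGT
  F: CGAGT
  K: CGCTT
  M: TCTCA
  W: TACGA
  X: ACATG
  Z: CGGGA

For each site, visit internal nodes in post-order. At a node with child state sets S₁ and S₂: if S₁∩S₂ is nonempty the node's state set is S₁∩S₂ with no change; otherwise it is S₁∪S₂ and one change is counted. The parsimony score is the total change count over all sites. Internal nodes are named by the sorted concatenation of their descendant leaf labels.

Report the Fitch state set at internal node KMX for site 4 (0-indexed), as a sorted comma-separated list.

A,G,T

[col 0] AZ: children A:{T}, Z:{C} ∪→ {C,T}; cost 1
[col 0] AFZ: children AZ:{C,T}, F:{C} ∩→ {C}; cost 0
[col 0] AFWZ: children AFZ:{C}, W:{T} ∪→ {C,T}; cost 1
[col 0] KX: children K:{C}, X:{A} ∪→ {A,C}; cost 1
[col 0] KMX: children KX:{A,C}, M:{T} ∪→ {A,C,T}; cost 1
[col 0] AFKMWXZ: children AFWZ:{C,T}, KMX:{A,C,T} ∩→ {C,T}; cost 0
[col 1] AZ: children A:{T}, Z:{G} ∪→ {G,T}; cost 1
[col 1] AFZ: children AZ:{G,T}, F:{G} ∩→ {G}; cost 0
[col 1] AFWZ: children AFZ:{G}, W:{A} ∪→ {A,G}; cost 1
[col 1] KX: children K:{G}, X:{C} ∪→ {C,G}; cost 1
[col 1] KMX: children KX:{C,G}, M:{C} ∩→ {C}; cost 0
[col 1] AFKMWXZ: children AFWZ:{A,G}, KMX:{C} ∪→ {A,C,G}; cost 1
[col 2] AZ: children A:{G}, Z:{G} ∩→ {G}; cost 0
[col 2] AFZ: children AZ:{G}, F:{A} ∪→ {A,G}; cost 1
[col 2] AFWZ: children AFZ:{A,G}, W:{C} ∪→ {A,C,G}; cost 1
[col 2] KX: children K:{C}, X:{A} ∪→ {A,C}; cost 1
[col 2] KMX: children KX:{A,C}, M:{T} ∪→ {A,C,T}; cost 1
[col 2] AFKMWXZ: children AFWZ:{A,C,G}, KMX:{A,C,T} ∩→ {A,C}; cost 0
[col 3] AZ: children A:{G}, Z:{G} ∩→ {G}; cost 0
[col 3] AFZ: children AZ:{G}, F:{G} ∩→ {G}; cost 0
[col 3] AFWZ: children AFZ:{G}, W:{G} ∩→ {G}; cost 0
[col 3] KX: children K:{T}, X:{T} ∩→ {T}; cost 0
[col 3] KMX: children KX:{T}, M:{C} ∪→ {C,T}; cost 1
[col 3] AFKMWXZ: children AFWZ:{G}, KMX:{C,T} ∪→ {C,G,T}; cost 1
[col 4] AZ: children A:{T}, Z:{A} ∪→ {A,T}; cost 1
[col 4] AFZ: children AZ:{A,T}, F:{T} ∩→ {T}; cost 0
[col 4] AFWZ: children AFZ:{T}, W:{A} ∪→ {A,T}; cost 1
[col 4] KX: children K:{T}, X:{G} ∪→ {G,T}; cost 1
[col 4] KMX: children KX:{G,T}, M:{A} ∪→ {A,G,T}; cost 1
[col 4] AFKMWXZ: children AFWZ:{A,T}, KMX:{A,G,T} ∩→ {A,T}; cost 0
per-site changes: [4, 4, 4, 2, 4]; total = 18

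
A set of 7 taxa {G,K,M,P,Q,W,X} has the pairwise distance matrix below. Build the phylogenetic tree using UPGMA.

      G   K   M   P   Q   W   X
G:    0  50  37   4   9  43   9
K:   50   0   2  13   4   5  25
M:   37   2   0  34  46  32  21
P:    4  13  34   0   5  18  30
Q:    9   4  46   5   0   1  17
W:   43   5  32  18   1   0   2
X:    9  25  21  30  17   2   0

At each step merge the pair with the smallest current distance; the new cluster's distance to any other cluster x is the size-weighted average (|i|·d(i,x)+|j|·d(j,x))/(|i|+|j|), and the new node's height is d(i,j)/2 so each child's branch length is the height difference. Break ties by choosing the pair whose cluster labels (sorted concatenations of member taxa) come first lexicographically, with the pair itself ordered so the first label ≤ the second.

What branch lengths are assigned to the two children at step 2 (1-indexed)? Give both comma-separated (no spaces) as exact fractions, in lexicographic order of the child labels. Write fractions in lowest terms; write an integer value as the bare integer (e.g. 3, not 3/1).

step 1: merge (Q,W) at d=1; branch lengths Q→1/2, W→1/2; new cluster QW
  updated: d(G,QW)=26, d(K,QW)=9/2, d(M,QW)=39, d(P,QW)=23/2, d(QW,X)=19/2
step 2: merge (K,M) at d=2; branch lengths K→1, M→1; new cluster KM
  updated: d(G,KM)=87/2, d(KM,P)=47/2, d(KM,QW)=87/4, d(KM,X)=23
step 3: merge (G,P) at d=4; branch lengths G→2, P→2; new cluster GP
  updated: d(GP,KM)=67/2, d(GP,QW)=75/4, d(GP,X)=39/2
step 4: merge (QW,X) at d=19/2; branch lengths QW→17/4, X→19/4; new cluster QWX
  updated: d(GP,QWX)=19, d(KM,QWX)=133/6
step 5: merge (GP,QWX) at d=19; branch lengths GP→15/2, QWX→19/4; new cluster GPQWX
  updated: d(GPQWX,KM)=267/10
step 6: merge (GPQWX,KM) at d=267/10; branch lengths GPQWX→77/20, KM→247/20; new cluster GKMPQWX
final tree: (((G:2,P:2):15/2,((Q:1/2,W:1/2):17/4,X:19/4):19/4):77/20,(K:1,M:1):247/20)
total length: 889/20

1,1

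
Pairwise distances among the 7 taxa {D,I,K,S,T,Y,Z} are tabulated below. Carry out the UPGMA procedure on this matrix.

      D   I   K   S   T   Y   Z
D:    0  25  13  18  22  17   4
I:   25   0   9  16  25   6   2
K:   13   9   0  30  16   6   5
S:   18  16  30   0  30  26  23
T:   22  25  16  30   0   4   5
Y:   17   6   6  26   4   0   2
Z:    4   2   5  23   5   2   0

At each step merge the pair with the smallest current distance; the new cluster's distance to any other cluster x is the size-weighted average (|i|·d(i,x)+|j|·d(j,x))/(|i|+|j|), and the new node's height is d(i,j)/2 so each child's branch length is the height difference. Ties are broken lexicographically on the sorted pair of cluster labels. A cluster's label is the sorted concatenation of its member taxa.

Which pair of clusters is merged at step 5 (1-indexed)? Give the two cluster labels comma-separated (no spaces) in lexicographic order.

D,IKTYZ

1. join I+Z (d=2) ⇒ IZ; edges |I|=1, |Z|=1
  updated: d(D,IZ)=29/2, d(IZ,K)=7, d(IZ,S)=39/2, d(IZ,T)=15, d(IZ,Y)=4
2. join IZ+Y (d=4) ⇒ IYZ; edges |IZ|=1, |Y|=2
  updated: d(D,IYZ)=46/3, d(IYZ,K)=20/3, d(IYZ,S)=65/3, d(IYZ,T)=34/3
3. join IYZ+K (d=20/3) ⇒ IKYZ; edges |IYZ|=4/3, |K|=10/3
  updated: d(D,IKYZ)=59/4, d(IKYZ,S)=95/4, d(IKYZ,T)=25/2
4. join IKYZ+T (d=25/2) ⇒ IKTYZ; edges |IKYZ|=35/12, |T|=25/4
  updated: d(D,IKTYZ)=81/5, d(IKTYZ,S)=25
5. join D+IKTYZ (d=81/5) ⇒ DIKTYZ; edges |D|=81/10, |IKTYZ|=37/20
  updated: d(DIKTYZ,S)=143/6
6. join DIKTYZ+S (d=143/6) ⇒ DIKSTYZ; edges |DIKTYZ|=229/60, |S|=143/12
final tree: ((D:81/10,((((I:1,Z:1):1,Y:2):4/3,K:10/3):35/12,T:25/4):37/20):229/60,S:143/12)
total length: 2671/60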